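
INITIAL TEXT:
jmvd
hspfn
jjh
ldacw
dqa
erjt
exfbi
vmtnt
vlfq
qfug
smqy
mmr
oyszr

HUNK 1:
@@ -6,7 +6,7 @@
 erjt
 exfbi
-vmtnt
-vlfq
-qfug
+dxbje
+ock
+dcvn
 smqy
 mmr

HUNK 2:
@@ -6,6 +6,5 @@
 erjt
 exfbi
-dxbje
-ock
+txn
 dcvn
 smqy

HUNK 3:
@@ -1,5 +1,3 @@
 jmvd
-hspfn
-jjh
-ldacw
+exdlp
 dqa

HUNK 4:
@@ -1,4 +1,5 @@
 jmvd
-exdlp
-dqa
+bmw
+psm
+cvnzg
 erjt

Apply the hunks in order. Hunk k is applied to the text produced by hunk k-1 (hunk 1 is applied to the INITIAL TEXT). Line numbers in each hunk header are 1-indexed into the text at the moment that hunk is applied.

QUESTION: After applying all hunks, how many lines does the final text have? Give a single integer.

Hunk 1: at line 6 remove [vmtnt,vlfq,qfug] add [dxbje,ock,dcvn] -> 13 lines: jmvd hspfn jjh ldacw dqa erjt exfbi dxbje ock dcvn smqy mmr oyszr
Hunk 2: at line 6 remove [dxbje,ock] add [txn] -> 12 lines: jmvd hspfn jjh ldacw dqa erjt exfbi txn dcvn smqy mmr oyszr
Hunk 3: at line 1 remove [hspfn,jjh,ldacw] add [exdlp] -> 10 lines: jmvd exdlp dqa erjt exfbi txn dcvn smqy mmr oyszr
Hunk 4: at line 1 remove [exdlp,dqa] add [bmw,psm,cvnzg] -> 11 lines: jmvd bmw psm cvnzg erjt exfbi txn dcvn smqy mmr oyszr
Final line count: 11

Answer: 11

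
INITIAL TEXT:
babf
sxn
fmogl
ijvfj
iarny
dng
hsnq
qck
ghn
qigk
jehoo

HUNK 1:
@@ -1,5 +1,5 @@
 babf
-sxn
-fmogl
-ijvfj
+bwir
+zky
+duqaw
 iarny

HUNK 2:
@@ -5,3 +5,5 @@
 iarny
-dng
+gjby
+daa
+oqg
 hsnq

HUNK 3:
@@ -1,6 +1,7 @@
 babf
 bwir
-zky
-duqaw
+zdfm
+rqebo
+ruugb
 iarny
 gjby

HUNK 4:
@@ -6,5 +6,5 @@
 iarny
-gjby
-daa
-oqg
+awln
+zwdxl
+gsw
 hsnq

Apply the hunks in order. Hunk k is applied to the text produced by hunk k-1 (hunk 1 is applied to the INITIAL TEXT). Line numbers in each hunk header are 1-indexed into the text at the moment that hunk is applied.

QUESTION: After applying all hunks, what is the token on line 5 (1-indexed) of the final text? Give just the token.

Hunk 1: at line 1 remove [sxn,fmogl,ijvfj] add [bwir,zky,duqaw] -> 11 lines: babf bwir zky duqaw iarny dng hsnq qck ghn qigk jehoo
Hunk 2: at line 5 remove [dng] add [gjby,daa,oqg] -> 13 lines: babf bwir zky duqaw iarny gjby daa oqg hsnq qck ghn qigk jehoo
Hunk 3: at line 1 remove [zky,duqaw] add [zdfm,rqebo,ruugb] -> 14 lines: babf bwir zdfm rqebo ruugb iarny gjby daa oqg hsnq qck ghn qigk jehoo
Hunk 4: at line 6 remove [gjby,daa,oqg] add [awln,zwdxl,gsw] -> 14 lines: babf bwir zdfm rqebo ruugb iarny awln zwdxl gsw hsnq qck ghn qigk jehoo
Final line 5: ruugb

Answer: ruugb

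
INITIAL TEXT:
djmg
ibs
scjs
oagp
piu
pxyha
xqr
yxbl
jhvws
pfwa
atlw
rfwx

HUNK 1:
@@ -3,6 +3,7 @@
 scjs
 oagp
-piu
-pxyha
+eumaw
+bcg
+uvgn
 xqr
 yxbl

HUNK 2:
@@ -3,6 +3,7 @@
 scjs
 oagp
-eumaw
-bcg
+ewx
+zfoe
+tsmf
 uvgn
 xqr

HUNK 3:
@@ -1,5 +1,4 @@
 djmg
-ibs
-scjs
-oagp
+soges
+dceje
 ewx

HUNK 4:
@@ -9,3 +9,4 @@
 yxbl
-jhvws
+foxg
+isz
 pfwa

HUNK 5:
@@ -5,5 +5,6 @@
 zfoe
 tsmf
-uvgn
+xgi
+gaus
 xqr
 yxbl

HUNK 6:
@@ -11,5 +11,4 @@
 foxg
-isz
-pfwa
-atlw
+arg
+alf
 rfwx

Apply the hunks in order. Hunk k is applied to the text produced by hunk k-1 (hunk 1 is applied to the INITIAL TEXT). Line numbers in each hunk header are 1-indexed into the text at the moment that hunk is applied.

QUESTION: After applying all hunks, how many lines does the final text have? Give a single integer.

Answer: 14

Derivation:
Hunk 1: at line 3 remove [piu,pxyha] add [eumaw,bcg,uvgn] -> 13 lines: djmg ibs scjs oagp eumaw bcg uvgn xqr yxbl jhvws pfwa atlw rfwx
Hunk 2: at line 3 remove [eumaw,bcg] add [ewx,zfoe,tsmf] -> 14 lines: djmg ibs scjs oagp ewx zfoe tsmf uvgn xqr yxbl jhvws pfwa atlw rfwx
Hunk 3: at line 1 remove [ibs,scjs,oagp] add [soges,dceje] -> 13 lines: djmg soges dceje ewx zfoe tsmf uvgn xqr yxbl jhvws pfwa atlw rfwx
Hunk 4: at line 9 remove [jhvws] add [foxg,isz] -> 14 lines: djmg soges dceje ewx zfoe tsmf uvgn xqr yxbl foxg isz pfwa atlw rfwx
Hunk 5: at line 5 remove [uvgn] add [xgi,gaus] -> 15 lines: djmg soges dceje ewx zfoe tsmf xgi gaus xqr yxbl foxg isz pfwa atlw rfwx
Hunk 6: at line 11 remove [isz,pfwa,atlw] add [arg,alf] -> 14 lines: djmg soges dceje ewx zfoe tsmf xgi gaus xqr yxbl foxg arg alf rfwx
Final line count: 14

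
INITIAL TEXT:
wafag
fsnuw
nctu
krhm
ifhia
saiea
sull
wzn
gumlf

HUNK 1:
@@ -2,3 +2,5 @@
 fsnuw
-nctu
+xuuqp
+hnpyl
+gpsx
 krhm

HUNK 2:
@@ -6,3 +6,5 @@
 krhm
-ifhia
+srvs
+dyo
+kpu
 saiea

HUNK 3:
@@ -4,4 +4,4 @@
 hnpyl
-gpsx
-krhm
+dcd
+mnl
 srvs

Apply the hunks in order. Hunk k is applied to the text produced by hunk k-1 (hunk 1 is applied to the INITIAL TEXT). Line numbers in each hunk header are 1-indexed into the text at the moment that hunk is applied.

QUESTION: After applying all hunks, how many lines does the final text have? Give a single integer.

Answer: 13

Derivation:
Hunk 1: at line 2 remove [nctu] add [xuuqp,hnpyl,gpsx] -> 11 lines: wafag fsnuw xuuqp hnpyl gpsx krhm ifhia saiea sull wzn gumlf
Hunk 2: at line 6 remove [ifhia] add [srvs,dyo,kpu] -> 13 lines: wafag fsnuw xuuqp hnpyl gpsx krhm srvs dyo kpu saiea sull wzn gumlf
Hunk 3: at line 4 remove [gpsx,krhm] add [dcd,mnl] -> 13 lines: wafag fsnuw xuuqp hnpyl dcd mnl srvs dyo kpu saiea sull wzn gumlf
Final line count: 13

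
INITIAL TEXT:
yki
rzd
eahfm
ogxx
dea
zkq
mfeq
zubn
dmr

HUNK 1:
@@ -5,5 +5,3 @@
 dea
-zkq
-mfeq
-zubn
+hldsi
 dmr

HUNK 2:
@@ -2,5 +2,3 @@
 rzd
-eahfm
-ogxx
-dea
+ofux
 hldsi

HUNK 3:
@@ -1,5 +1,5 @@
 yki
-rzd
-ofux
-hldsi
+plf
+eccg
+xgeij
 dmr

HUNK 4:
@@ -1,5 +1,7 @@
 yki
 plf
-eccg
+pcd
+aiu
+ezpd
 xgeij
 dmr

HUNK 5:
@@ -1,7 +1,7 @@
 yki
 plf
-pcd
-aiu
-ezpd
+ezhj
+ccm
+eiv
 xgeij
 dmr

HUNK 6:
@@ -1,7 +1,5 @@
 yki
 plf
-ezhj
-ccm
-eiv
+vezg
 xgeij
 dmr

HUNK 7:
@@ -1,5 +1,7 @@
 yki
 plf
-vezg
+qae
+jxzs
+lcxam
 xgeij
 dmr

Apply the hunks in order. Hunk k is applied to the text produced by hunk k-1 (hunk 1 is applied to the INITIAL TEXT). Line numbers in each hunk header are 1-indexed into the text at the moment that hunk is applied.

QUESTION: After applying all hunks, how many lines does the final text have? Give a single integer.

Answer: 7

Derivation:
Hunk 1: at line 5 remove [zkq,mfeq,zubn] add [hldsi] -> 7 lines: yki rzd eahfm ogxx dea hldsi dmr
Hunk 2: at line 2 remove [eahfm,ogxx,dea] add [ofux] -> 5 lines: yki rzd ofux hldsi dmr
Hunk 3: at line 1 remove [rzd,ofux,hldsi] add [plf,eccg,xgeij] -> 5 lines: yki plf eccg xgeij dmr
Hunk 4: at line 1 remove [eccg] add [pcd,aiu,ezpd] -> 7 lines: yki plf pcd aiu ezpd xgeij dmr
Hunk 5: at line 1 remove [pcd,aiu,ezpd] add [ezhj,ccm,eiv] -> 7 lines: yki plf ezhj ccm eiv xgeij dmr
Hunk 6: at line 1 remove [ezhj,ccm,eiv] add [vezg] -> 5 lines: yki plf vezg xgeij dmr
Hunk 7: at line 1 remove [vezg] add [qae,jxzs,lcxam] -> 7 lines: yki plf qae jxzs lcxam xgeij dmr
Final line count: 7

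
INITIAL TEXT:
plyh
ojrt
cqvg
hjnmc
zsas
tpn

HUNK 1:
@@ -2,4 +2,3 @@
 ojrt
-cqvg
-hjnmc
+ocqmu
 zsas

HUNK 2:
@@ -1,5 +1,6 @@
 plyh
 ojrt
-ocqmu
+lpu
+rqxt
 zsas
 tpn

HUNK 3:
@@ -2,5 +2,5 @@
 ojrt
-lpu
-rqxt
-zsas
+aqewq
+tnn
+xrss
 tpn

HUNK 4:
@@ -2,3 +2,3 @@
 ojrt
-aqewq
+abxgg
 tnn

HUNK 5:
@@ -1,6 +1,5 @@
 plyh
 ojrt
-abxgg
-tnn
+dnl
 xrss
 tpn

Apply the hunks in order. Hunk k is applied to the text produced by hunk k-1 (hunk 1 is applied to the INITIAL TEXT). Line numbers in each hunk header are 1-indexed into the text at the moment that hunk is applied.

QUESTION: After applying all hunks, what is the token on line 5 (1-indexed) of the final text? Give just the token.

Answer: tpn

Derivation:
Hunk 1: at line 2 remove [cqvg,hjnmc] add [ocqmu] -> 5 lines: plyh ojrt ocqmu zsas tpn
Hunk 2: at line 1 remove [ocqmu] add [lpu,rqxt] -> 6 lines: plyh ojrt lpu rqxt zsas tpn
Hunk 3: at line 2 remove [lpu,rqxt,zsas] add [aqewq,tnn,xrss] -> 6 lines: plyh ojrt aqewq tnn xrss tpn
Hunk 4: at line 2 remove [aqewq] add [abxgg] -> 6 lines: plyh ojrt abxgg tnn xrss tpn
Hunk 5: at line 1 remove [abxgg,tnn] add [dnl] -> 5 lines: plyh ojrt dnl xrss tpn
Final line 5: tpn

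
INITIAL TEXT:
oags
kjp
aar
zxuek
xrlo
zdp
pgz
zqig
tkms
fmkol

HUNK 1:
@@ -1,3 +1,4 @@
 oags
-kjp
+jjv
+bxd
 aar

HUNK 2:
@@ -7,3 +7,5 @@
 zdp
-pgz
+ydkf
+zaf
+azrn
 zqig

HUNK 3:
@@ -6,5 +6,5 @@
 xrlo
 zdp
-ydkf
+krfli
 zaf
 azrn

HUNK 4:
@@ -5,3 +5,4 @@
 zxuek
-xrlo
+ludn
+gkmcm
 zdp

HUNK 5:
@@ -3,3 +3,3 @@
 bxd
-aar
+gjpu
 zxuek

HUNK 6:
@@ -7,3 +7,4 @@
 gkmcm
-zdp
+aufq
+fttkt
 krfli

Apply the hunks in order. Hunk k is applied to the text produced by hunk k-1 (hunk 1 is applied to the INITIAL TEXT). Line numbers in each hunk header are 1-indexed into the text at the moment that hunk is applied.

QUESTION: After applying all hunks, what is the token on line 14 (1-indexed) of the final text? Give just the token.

Answer: tkms

Derivation:
Hunk 1: at line 1 remove [kjp] add [jjv,bxd] -> 11 lines: oags jjv bxd aar zxuek xrlo zdp pgz zqig tkms fmkol
Hunk 2: at line 7 remove [pgz] add [ydkf,zaf,azrn] -> 13 lines: oags jjv bxd aar zxuek xrlo zdp ydkf zaf azrn zqig tkms fmkol
Hunk 3: at line 6 remove [ydkf] add [krfli] -> 13 lines: oags jjv bxd aar zxuek xrlo zdp krfli zaf azrn zqig tkms fmkol
Hunk 4: at line 5 remove [xrlo] add [ludn,gkmcm] -> 14 lines: oags jjv bxd aar zxuek ludn gkmcm zdp krfli zaf azrn zqig tkms fmkol
Hunk 5: at line 3 remove [aar] add [gjpu] -> 14 lines: oags jjv bxd gjpu zxuek ludn gkmcm zdp krfli zaf azrn zqig tkms fmkol
Hunk 6: at line 7 remove [zdp] add [aufq,fttkt] -> 15 lines: oags jjv bxd gjpu zxuek ludn gkmcm aufq fttkt krfli zaf azrn zqig tkms fmkol
Final line 14: tkms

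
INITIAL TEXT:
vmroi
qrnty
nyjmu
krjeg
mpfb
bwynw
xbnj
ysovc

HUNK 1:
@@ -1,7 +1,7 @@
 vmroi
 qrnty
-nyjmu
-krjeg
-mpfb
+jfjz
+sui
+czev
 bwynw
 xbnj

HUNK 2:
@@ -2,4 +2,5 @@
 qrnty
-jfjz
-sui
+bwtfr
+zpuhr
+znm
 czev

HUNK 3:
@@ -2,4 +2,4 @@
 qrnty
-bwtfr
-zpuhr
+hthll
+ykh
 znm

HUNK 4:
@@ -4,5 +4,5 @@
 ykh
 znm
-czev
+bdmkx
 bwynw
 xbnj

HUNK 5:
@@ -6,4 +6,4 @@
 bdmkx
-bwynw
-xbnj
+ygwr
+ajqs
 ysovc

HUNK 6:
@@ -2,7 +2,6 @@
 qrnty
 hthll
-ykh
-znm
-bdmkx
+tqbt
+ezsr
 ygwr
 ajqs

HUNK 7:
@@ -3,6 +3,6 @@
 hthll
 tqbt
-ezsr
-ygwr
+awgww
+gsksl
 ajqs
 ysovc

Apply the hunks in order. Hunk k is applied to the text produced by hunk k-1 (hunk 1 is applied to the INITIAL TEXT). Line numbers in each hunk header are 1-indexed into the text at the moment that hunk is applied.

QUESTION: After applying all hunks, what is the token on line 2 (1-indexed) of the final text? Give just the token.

Answer: qrnty

Derivation:
Hunk 1: at line 1 remove [nyjmu,krjeg,mpfb] add [jfjz,sui,czev] -> 8 lines: vmroi qrnty jfjz sui czev bwynw xbnj ysovc
Hunk 2: at line 2 remove [jfjz,sui] add [bwtfr,zpuhr,znm] -> 9 lines: vmroi qrnty bwtfr zpuhr znm czev bwynw xbnj ysovc
Hunk 3: at line 2 remove [bwtfr,zpuhr] add [hthll,ykh] -> 9 lines: vmroi qrnty hthll ykh znm czev bwynw xbnj ysovc
Hunk 4: at line 4 remove [czev] add [bdmkx] -> 9 lines: vmroi qrnty hthll ykh znm bdmkx bwynw xbnj ysovc
Hunk 5: at line 6 remove [bwynw,xbnj] add [ygwr,ajqs] -> 9 lines: vmroi qrnty hthll ykh znm bdmkx ygwr ajqs ysovc
Hunk 6: at line 2 remove [ykh,znm,bdmkx] add [tqbt,ezsr] -> 8 lines: vmroi qrnty hthll tqbt ezsr ygwr ajqs ysovc
Hunk 7: at line 3 remove [ezsr,ygwr] add [awgww,gsksl] -> 8 lines: vmroi qrnty hthll tqbt awgww gsksl ajqs ysovc
Final line 2: qrnty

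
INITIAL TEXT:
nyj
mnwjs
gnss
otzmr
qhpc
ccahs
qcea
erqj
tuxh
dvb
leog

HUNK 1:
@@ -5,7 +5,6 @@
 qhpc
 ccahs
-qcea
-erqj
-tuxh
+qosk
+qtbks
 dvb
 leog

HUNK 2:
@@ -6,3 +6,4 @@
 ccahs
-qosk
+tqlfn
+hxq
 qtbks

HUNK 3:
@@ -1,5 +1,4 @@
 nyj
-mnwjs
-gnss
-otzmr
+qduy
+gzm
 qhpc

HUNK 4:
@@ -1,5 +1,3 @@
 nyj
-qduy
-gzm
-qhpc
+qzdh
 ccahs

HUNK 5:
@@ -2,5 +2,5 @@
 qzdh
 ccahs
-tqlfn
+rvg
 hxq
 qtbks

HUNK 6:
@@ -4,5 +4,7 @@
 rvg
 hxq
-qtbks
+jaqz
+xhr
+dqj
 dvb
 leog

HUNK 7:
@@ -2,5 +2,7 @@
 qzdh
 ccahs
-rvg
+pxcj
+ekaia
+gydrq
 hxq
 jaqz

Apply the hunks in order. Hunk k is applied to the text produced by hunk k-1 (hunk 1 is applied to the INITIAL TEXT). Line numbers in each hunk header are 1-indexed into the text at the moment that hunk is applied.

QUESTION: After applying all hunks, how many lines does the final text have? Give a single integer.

Answer: 12

Derivation:
Hunk 1: at line 5 remove [qcea,erqj,tuxh] add [qosk,qtbks] -> 10 lines: nyj mnwjs gnss otzmr qhpc ccahs qosk qtbks dvb leog
Hunk 2: at line 6 remove [qosk] add [tqlfn,hxq] -> 11 lines: nyj mnwjs gnss otzmr qhpc ccahs tqlfn hxq qtbks dvb leog
Hunk 3: at line 1 remove [mnwjs,gnss,otzmr] add [qduy,gzm] -> 10 lines: nyj qduy gzm qhpc ccahs tqlfn hxq qtbks dvb leog
Hunk 4: at line 1 remove [qduy,gzm,qhpc] add [qzdh] -> 8 lines: nyj qzdh ccahs tqlfn hxq qtbks dvb leog
Hunk 5: at line 2 remove [tqlfn] add [rvg] -> 8 lines: nyj qzdh ccahs rvg hxq qtbks dvb leog
Hunk 6: at line 4 remove [qtbks] add [jaqz,xhr,dqj] -> 10 lines: nyj qzdh ccahs rvg hxq jaqz xhr dqj dvb leog
Hunk 7: at line 2 remove [rvg] add [pxcj,ekaia,gydrq] -> 12 lines: nyj qzdh ccahs pxcj ekaia gydrq hxq jaqz xhr dqj dvb leog
Final line count: 12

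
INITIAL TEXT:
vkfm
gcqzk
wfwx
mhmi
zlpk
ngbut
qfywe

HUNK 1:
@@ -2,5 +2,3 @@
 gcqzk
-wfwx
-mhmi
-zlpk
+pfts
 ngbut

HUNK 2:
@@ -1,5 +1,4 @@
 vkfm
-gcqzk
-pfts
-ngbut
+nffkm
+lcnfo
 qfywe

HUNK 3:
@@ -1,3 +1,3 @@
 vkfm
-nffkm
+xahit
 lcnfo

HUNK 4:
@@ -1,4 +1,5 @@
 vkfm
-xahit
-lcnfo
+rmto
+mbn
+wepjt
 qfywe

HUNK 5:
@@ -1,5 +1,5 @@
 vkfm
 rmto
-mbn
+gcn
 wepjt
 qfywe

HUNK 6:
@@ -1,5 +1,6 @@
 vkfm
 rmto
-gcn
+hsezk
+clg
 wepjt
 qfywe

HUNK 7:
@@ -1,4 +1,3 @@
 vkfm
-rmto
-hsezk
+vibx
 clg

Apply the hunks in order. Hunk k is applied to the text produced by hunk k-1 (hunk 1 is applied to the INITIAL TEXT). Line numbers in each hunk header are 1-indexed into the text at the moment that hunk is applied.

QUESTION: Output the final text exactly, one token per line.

Answer: vkfm
vibx
clg
wepjt
qfywe

Derivation:
Hunk 1: at line 2 remove [wfwx,mhmi,zlpk] add [pfts] -> 5 lines: vkfm gcqzk pfts ngbut qfywe
Hunk 2: at line 1 remove [gcqzk,pfts,ngbut] add [nffkm,lcnfo] -> 4 lines: vkfm nffkm lcnfo qfywe
Hunk 3: at line 1 remove [nffkm] add [xahit] -> 4 lines: vkfm xahit lcnfo qfywe
Hunk 4: at line 1 remove [xahit,lcnfo] add [rmto,mbn,wepjt] -> 5 lines: vkfm rmto mbn wepjt qfywe
Hunk 5: at line 1 remove [mbn] add [gcn] -> 5 lines: vkfm rmto gcn wepjt qfywe
Hunk 6: at line 1 remove [gcn] add [hsezk,clg] -> 6 lines: vkfm rmto hsezk clg wepjt qfywe
Hunk 7: at line 1 remove [rmto,hsezk] add [vibx] -> 5 lines: vkfm vibx clg wepjt qfywe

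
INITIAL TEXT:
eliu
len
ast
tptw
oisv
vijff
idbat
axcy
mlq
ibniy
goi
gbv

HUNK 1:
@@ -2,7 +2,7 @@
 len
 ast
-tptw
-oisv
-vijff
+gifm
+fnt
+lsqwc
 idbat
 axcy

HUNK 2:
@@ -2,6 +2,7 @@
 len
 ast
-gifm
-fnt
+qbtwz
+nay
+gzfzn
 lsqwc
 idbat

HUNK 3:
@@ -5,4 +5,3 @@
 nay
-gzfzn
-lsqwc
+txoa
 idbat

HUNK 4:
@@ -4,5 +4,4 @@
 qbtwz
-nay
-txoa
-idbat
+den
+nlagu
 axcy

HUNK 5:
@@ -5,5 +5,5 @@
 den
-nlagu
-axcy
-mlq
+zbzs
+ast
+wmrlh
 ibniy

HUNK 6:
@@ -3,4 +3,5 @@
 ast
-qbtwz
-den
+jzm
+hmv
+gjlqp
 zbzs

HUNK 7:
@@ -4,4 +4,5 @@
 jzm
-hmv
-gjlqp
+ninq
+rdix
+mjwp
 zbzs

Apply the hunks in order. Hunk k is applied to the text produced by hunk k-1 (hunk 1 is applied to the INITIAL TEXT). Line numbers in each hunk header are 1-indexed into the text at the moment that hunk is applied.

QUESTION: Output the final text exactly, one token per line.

Hunk 1: at line 2 remove [tptw,oisv,vijff] add [gifm,fnt,lsqwc] -> 12 lines: eliu len ast gifm fnt lsqwc idbat axcy mlq ibniy goi gbv
Hunk 2: at line 2 remove [gifm,fnt] add [qbtwz,nay,gzfzn] -> 13 lines: eliu len ast qbtwz nay gzfzn lsqwc idbat axcy mlq ibniy goi gbv
Hunk 3: at line 5 remove [gzfzn,lsqwc] add [txoa] -> 12 lines: eliu len ast qbtwz nay txoa idbat axcy mlq ibniy goi gbv
Hunk 4: at line 4 remove [nay,txoa,idbat] add [den,nlagu] -> 11 lines: eliu len ast qbtwz den nlagu axcy mlq ibniy goi gbv
Hunk 5: at line 5 remove [nlagu,axcy,mlq] add [zbzs,ast,wmrlh] -> 11 lines: eliu len ast qbtwz den zbzs ast wmrlh ibniy goi gbv
Hunk 6: at line 3 remove [qbtwz,den] add [jzm,hmv,gjlqp] -> 12 lines: eliu len ast jzm hmv gjlqp zbzs ast wmrlh ibniy goi gbv
Hunk 7: at line 4 remove [hmv,gjlqp] add [ninq,rdix,mjwp] -> 13 lines: eliu len ast jzm ninq rdix mjwp zbzs ast wmrlh ibniy goi gbv

Answer: eliu
len
ast
jzm
ninq
rdix
mjwp
zbzs
ast
wmrlh
ibniy
goi
gbv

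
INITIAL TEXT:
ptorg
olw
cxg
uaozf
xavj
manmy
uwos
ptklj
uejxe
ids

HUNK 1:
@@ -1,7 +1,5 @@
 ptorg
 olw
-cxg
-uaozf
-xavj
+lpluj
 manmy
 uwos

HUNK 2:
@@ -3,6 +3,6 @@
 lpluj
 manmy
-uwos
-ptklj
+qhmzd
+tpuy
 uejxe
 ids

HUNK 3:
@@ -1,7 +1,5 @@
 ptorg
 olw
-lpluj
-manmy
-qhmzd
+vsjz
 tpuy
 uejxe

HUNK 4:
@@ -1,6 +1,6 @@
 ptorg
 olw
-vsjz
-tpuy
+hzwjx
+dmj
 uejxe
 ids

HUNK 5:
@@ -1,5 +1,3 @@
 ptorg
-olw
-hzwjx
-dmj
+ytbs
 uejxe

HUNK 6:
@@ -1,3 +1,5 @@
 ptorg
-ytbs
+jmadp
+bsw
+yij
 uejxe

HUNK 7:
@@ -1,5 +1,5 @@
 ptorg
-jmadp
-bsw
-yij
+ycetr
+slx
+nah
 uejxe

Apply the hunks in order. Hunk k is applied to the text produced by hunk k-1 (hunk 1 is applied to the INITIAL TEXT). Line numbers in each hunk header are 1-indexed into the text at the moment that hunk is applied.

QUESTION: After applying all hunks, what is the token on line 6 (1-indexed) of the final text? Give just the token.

Answer: ids

Derivation:
Hunk 1: at line 1 remove [cxg,uaozf,xavj] add [lpluj] -> 8 lines: ptorg olw lpluj manmy uwos ptklj uejxe ids
Hunk 2: at line 3 remove [uwos,ptklj] add [qhmzd,tpuy] -> 8 lines: ptorg olw lpluj manmy qhmzd tpuy uejxe ids
Hunk 3: at line 1 remove [lpluj,manmy,qhmzd] add [vsjz] -> 6 lines: ptorg olw vsjz tpuy uejxe ids
Hunk 4: at line 1 remove [vsjz,tpuy] add [hzwjx,dmj] -> 6 lines: ptorg olw hzwjx dmj uejxe ids
Hunk 5: at line 1 remove [olw,hzwjx,dmj] add [ytbs] -> 4 lines: ptorg ytbs uejxe ids
Hunk 6: at line 1 remove [ytbs] add [jmadp,bsw,yij] -> 6 lines: ptorg jmadp bsw yij uejxe ids
Hunk 7: at line 1 remove [jmadp,bsw,yij] add [ycetr,slx,nah] -> 6 lines: ptorg ycetr slx nah uejxe ids
Final line 6: ids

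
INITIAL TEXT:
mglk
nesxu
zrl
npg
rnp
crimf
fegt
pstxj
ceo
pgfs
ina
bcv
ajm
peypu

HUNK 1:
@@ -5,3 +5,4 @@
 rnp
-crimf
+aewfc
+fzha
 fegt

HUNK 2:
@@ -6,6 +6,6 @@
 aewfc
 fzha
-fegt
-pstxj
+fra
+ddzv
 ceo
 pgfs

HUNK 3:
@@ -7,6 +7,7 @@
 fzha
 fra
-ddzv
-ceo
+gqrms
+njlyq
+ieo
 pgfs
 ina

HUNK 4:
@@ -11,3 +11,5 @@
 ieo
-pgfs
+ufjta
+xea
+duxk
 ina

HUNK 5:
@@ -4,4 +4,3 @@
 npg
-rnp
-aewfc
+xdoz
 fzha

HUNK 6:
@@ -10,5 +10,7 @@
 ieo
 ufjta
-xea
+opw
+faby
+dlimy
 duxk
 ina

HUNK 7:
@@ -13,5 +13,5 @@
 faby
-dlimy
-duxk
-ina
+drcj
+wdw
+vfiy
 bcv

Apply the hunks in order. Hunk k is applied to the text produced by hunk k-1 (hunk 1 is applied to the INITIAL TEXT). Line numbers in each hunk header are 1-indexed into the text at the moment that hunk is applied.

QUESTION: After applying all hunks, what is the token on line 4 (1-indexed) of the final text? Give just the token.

Hunk 1: at line 5 remove [crimf] add [aewfc,fzha] -> 15 lines: mglk nesxu zrl npg rnp aewfc fzha fegt pstxj ceo pgfs ina bcv ajm peypu
Hunk 2: at line 6 remove [fegt,pstxj] add [fra,ddzv] -> 15 lines: mglk nesxu zrl npg rnp aewfc fzha fra ddzv ceo pgfs ina bcv ajm peypu
Hunk 3: at line 7 remove [ddzv,ceo] add [gqrms,njlyq,ieo] -> 16 lines: mglk nesxu zrl npg rnp aewfc fzha fra gqrms njlyq ieo pgfs ina bcv ajm peypu
Hunk 4: at line 11 remove [pgfs] add [ufjta,xea,duxk] -> 18 lines: mglk nesxu zrl npg rnp aewfc fzha fra gqrms njlyq ieo ufjta xea duxk ina bcv ajm peypu
Hunk 5: at line 4 remove [rnp,aewfc] add [xdoz] -> 17 lines: mglk nesxu zrl npg xdoz fzha fra gqrms njlyq ieo ufjta xea duxk ina bcv ajm peypu
Hunk 6: at line 10 remove [xea] add [opw,faby,dlimy] -> 19 lines: mglk nesxu zrl npg xdoz fzha fra gqrms njlyq ieo ufjta opw faby dlimy duxk ina bcv ajm peypu
Hunk 7: at line 13 remove [dlimy,duxk,ina] add [drcj,wdw,vfiy] -> 19 lines: mglk nesxu zrl npg xdoz fzha fra gqrms njlyq ieo ufjta opw faby drcj wdw vfiy bcv ajm peypu
Final line 4: npg

Answer: npg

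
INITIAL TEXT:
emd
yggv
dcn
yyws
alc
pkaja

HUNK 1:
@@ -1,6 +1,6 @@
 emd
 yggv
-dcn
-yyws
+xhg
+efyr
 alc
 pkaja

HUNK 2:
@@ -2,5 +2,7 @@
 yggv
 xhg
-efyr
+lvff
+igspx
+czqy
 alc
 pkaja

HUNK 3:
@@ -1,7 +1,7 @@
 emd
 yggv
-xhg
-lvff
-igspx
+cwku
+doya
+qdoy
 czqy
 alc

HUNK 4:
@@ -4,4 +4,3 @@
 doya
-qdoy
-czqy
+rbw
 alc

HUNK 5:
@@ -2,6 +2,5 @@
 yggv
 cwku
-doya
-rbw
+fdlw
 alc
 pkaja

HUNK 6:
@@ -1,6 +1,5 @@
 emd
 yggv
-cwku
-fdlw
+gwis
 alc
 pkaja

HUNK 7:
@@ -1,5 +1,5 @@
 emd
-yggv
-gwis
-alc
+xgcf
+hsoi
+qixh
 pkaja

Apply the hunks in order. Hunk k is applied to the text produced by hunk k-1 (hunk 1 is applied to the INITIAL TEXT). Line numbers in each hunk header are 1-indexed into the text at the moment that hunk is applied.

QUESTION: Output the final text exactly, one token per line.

Hunk 1: at line 1 remove [dcn,yyws] add [xhg,efyr] -> 6 lines: emd yggv xhg efyr alc pkaja
Hunk 2: at line 2 remove [efyr] add [lvff,igspx,czqy] -> 8 lines: emd yggv xhg lvff igspx czqy alc pkaja
Hunk 3: at line 1 remove [xhg,lvff,igspx] add [cwku,doya,qdoy] -> 8 lines: emd yggv cwku doya qdoy czqy alc pkaja
Hunk 4: at line 4 remove [qdoy,czqy] add [rbw] -> 7 lines: emd yggv cwku doya rbw alc pkaja
Hunk 5: at line 2 remove [doya,rbw] add [fdlw] -> 6 lines: emd yggv cwku fdlw alc pkaja
Hunk 6: at line 1 remove [cwku,fdlw] add [gwis] -> 5 lines: emd yggv gwis alc pkaja
Hunk 7: at line 1 remove [yggv,gwis,alc] add [xgcf,hsoi,qixh] -> 5 lines: emd xgcf hsoi qixh pkaja

Answer: emd
xgcf
hsoi
qixh
pkaja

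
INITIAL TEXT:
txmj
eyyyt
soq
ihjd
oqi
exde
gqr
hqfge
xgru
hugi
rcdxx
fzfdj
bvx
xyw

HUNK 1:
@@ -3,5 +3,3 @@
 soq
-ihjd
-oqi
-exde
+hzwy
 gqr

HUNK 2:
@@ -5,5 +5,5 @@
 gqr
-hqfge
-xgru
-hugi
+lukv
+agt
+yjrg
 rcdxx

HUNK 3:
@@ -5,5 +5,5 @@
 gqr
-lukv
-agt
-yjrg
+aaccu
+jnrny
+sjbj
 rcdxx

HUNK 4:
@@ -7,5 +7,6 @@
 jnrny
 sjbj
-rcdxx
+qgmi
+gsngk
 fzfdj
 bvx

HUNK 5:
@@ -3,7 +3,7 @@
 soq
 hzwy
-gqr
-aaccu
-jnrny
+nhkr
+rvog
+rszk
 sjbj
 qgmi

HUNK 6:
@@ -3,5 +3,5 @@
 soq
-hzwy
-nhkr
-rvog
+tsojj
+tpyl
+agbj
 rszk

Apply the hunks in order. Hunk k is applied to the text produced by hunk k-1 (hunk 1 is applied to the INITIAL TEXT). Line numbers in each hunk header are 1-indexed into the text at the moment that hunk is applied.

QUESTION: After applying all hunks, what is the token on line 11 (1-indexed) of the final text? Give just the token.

Answer: fzfdj

Derivation:
Hunk 1: at line 3 remove [ihjd,oqi,exde] add [hzwy] -> 12 lines: txmj eyyyt soq hzwy gqr hqfge xgru hugi rcdxx fzfdj bvx xyw
Hunk 2: at line 5 remove [hqfge,xgru,hugi] add [lukv,agt,yjrg] -> 12 lines: txmj eyyyt soq hzwy gqr lukv agt yjrg rcdxx fzfdj bvx xyw
Hunk 3: at line 5 remove [lukv,agt,yjrg] add [aaccu,jnrny,sjbj] -> 12 lines: txmj eyyyt soq hzwy gqr aaccu jnrny sjbj rcdxx fzfdj bvx xyw
Hunk 4: at line 7 remove [rcdxx] add [qgmi,gsngk] -> 13 lines: txmj eyyyt soq hzwy gqr aaccu jnrny sjbj qgmi gsngk fzfdj bvx xyw
Hunk 5: at line 3 remove [gqr,aaccu,jnrny] add [nhkr,rvog,rszk] -> 13 lines: txmj eyyyt soq hzwy nhkr rvog rszk sjbj qgmi gsngk fzfdj bvx xyw
Hunk 6: at line 3 remove [hzwy,nhkr,rvog] add [tsojj,tpyl,agbj] -> 13 lines: txmj eyyyt soq tsojj tpyl agbj rszk sjbj qgmi gsngk fzfdj bvx xyw
Final line 11: fzfdj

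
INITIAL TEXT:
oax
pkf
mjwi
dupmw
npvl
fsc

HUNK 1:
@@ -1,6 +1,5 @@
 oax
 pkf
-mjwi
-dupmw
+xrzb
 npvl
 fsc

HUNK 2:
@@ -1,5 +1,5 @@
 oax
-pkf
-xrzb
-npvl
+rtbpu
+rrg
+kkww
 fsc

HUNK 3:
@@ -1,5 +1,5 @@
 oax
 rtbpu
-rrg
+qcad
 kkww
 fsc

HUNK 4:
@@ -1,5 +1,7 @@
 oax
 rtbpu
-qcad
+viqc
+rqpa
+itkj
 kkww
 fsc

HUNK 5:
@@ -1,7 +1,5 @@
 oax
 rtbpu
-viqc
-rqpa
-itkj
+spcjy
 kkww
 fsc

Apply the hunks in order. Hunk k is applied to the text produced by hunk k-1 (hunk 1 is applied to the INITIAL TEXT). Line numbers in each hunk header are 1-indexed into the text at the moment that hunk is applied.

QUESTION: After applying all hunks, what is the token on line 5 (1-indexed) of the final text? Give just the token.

Answer: fsc

Derivation:
Hunk 1: at line 1 remove [mjwi,dupmw] add [xrzb] -> 5 lines: oax pkf xrzb npvl fsc
Hunk 2: at line 1 remove [pkf,xrzb,npvl] add [rtbpu,rrg,kkww] -> 5 lines: oax rtbpu rrg kkww fsc
Hunk 3: at line 1 remove [rrg] add [qcad] -> 5 lines: oax rtbpu qcad kkww fsc
Hunk 4: at line 1 remove [qcad] add [viqc,rqpa,itkj] -> 7 lines: oax rtbpu viqc rqpa itkj kkww fsc
Hunk 5: at line 1 remove [viqc,rqpa,itkj] add [spcjy] -> 5 lines: oax rtbpu spcjy kkww fsc
Final line 5: fsc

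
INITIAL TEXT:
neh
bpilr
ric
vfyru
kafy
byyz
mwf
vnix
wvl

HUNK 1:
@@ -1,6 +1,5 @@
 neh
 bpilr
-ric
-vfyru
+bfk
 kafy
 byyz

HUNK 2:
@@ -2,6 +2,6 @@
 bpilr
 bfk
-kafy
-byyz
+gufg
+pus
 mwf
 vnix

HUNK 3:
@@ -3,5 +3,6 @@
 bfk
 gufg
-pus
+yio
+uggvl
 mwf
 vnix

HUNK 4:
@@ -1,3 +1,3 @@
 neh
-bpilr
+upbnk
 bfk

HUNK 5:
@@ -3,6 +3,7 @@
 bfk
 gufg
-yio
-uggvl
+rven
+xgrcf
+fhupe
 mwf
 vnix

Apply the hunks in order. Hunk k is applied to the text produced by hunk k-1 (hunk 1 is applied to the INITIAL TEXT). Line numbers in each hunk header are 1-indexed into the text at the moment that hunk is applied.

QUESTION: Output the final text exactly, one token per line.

Hunk 1: at line 1 remove [ric,vfyru] add [bfk] -> 8 lines: neh bpilr bfk kafy byyz mwf vnix wvl
Hunk 2: at line 2 remove [kafy,byyz] add [gufg,pus] -> 8 lines: neh bpilr bfk gufg pus mwf vnix wvl
Hunk 3: at line 3 remove [pus] add [yio,uggvl] -> 9 lines: neh bpilr bfk gufg yio uggvl mwf vnix wvl
Hunk 4: at line 1 remove [bpilr] add [upbnk] -> 9 lines: neh upbnk bfk gufg yio uggvl mwf vnix wvl
Hunk 5: at line 3 remove [yio,uggvl] add [rven,xgrcf,fhupe] -> 10 lines: neh upbnk bfk gufg rven xgrcf fhupe mwf vnix wvl

Answer: neh
upbnk
bfk
gufg
rven
xgrcf
fhupe
mwf
vnix
wvl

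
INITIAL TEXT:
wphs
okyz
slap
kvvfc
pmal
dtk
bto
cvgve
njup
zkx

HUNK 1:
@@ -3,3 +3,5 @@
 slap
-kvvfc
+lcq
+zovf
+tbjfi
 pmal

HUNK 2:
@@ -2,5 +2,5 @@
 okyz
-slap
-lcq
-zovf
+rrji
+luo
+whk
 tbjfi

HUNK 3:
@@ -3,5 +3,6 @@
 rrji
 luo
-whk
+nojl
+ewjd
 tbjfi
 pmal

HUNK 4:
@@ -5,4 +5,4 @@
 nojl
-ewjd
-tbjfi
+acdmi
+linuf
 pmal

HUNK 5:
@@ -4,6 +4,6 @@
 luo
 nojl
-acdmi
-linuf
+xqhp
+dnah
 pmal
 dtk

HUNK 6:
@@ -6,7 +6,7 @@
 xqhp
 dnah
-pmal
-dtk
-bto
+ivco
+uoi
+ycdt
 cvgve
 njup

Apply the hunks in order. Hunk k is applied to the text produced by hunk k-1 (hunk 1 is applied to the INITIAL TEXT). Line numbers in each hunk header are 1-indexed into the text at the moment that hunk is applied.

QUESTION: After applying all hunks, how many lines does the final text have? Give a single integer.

Hunk 1: at line 3 remove [kvvfc] add [lcq,zovf,tbjfi] -> 12 lines: wphs okyz slap lcq zovf tbjfi pmal dtk bto cvgve njup zkx
Hunk 2: at line 2 remove [slap,lcq,zovf] add [rrji,luo,whk] -> 12 lines: wphs okyz rrji luo whk tbjfi pmal dtk bto cvgve njup zkx
Hunk 3: at line 3 remove [whk] add [nojl,ewjd] -> 13 lines: wphs okyz rrji luo nojl ewjd tbjfi pmal dtk bto cvgve njup zkx
Hunk 4: at line 5 remove [ewjd,tbjfi] add [acdmi,linuf] -> 13 lines: wphs okyz rrji luo nojl acdmi linuf pmal dtk bto cvgve njup zkx
Hunk 5: at line 4 remove [acdmi,linuf] add [xqhp,dnah] -> 13 lines: wphs okyz rrji luo nojl xqhp dnah pmal dtk bto cvgve njup zkx
Hunk 6: at line 6 remove [pmal,dtk,bto] add [ivco,uoi,ycdt] -> 13 lines: wphs okyz rrji luo nojl xqhp dnah ivco uoi ycdt cvgve njup zkx
Final line count: 13

Answer: 13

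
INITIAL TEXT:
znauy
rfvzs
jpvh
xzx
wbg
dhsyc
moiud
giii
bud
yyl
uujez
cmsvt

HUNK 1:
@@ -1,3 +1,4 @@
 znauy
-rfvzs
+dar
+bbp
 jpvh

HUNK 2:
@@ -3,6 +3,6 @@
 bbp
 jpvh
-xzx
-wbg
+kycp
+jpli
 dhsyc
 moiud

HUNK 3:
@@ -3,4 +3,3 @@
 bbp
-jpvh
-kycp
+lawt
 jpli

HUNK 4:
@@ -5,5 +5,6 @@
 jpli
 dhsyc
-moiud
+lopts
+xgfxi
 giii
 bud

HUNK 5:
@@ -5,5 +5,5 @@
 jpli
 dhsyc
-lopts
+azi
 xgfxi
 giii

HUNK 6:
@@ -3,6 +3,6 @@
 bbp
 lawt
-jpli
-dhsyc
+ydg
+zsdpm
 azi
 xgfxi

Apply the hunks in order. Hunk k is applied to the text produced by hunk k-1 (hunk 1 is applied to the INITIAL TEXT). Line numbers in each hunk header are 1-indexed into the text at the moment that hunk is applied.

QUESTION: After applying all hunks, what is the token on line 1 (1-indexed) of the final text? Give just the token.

Hunk 1: at line 1 remove [rfvzs] add [dar,bbp] -> 13 lines: znauy dar bbp jpvh xzx wbg dhsyc moiud giii bud yyl uujez cmsvt
Hunk 2: at line 3 remove [xzx,wbg] add [kycp,jpli] -> 13 lines: znauy dar bbp jpvh kycp jpli dhsyc moiud giii bud yyl uujez cmsvt
Hunk 3: at line 3 remove [jpvh,kycp] add [lawt] -> 12 lines: znauy dar bbp lawt jpli dhsyc moiud giii bud yyl uujez cmsvt
Hunk 4: at line 5 remove [moiud] add [lopts,xgfxi] -> 13 lines: znauy dar bbp lawt jpli dhsyc lopts xgfxi giii bud yyl uujez cmsvt
Hunk 5: at line 5 remove [lopts] add [azi] -> 13 lines: znauy dar bbp lawt jpli dhsyc azi xgfxi giii bud yyl uujez cmsvt
Hunk 6: at line 3 remove [jpli,dhsyc] add [ydg,zsdpm] -> 13 lines: znauy dar bbp lawt ydg zsdpm azi xgfxi giii bud yyl uujez cmsvt
Final line 1: znauy

Answer: znauy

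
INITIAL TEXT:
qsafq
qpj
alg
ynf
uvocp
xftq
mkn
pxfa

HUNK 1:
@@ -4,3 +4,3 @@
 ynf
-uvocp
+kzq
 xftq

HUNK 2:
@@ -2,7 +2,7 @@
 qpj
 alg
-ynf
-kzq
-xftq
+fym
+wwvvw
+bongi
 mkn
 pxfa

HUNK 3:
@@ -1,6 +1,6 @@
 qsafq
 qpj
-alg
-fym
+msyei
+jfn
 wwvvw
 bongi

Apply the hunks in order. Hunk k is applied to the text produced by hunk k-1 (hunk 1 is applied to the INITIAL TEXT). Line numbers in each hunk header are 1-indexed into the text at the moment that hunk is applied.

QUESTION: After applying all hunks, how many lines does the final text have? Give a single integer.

Answer: 8

Derivation:
Hunk 1: at line 4 remove [uvocp] add [kzq] -> 8 lines: qsafq qpj alg ynf kzq xftq mkn pxfa
Hunk 2: at line 2 remove [ynf,kzq,xftq] add [fym,wwvvw,bongi] -> 8 lines: qsafq qpj alg fym wwvvw bongi mkn pxfa
Hunk 3: at line 1 remove [alg,fym] add [msyei,jfn] -> 8 lines: qsafq qpj msyei jfn wwvvw bongi mkn pxfa
Final line count: 8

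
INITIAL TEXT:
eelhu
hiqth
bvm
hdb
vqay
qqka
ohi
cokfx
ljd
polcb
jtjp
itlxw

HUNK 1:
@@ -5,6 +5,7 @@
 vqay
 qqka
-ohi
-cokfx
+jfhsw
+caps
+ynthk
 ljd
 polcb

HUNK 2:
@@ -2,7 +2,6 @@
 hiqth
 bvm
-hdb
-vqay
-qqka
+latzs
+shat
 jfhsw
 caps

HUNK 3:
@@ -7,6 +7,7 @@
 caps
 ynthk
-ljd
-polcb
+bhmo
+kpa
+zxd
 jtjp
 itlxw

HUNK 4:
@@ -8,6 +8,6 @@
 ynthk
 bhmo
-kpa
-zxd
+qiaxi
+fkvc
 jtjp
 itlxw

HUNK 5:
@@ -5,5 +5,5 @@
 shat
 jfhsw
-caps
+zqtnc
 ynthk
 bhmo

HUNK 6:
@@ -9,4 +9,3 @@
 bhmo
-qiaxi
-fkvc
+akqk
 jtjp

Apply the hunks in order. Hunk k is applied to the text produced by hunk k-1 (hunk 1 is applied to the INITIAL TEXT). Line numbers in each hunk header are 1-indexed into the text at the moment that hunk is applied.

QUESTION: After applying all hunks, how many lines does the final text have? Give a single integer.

Answer: 12

Derivation:
Hunk 1: at line 5 remove [ohi,cokfx] add [jfhsw,caps,ynthk] -> 13 lines: eelhu hiqth bvm hdb vqay qqka jfhsw caps ynthk ljd polcb jtjp itlxw
Hunk 2: at line 2 remove [hdb,vqay,qqka] add [latzs,shat] -> 12 lines: eelhu hiqth bvm latzs shat jfhsw caps ynthk ljd polcb jtjp itlxw
Hunk 3: at line 7 remove [ljd,polcb] add [bhmo,kpa,zxd] -> 13 lines: eelhu hiqth bvm latzs shat jfhsw caps ynthk bhmo kpa zxd jtjp itlxw
Hunk 4: at line 8 remove [kpa,zxd] add [qiaxi,fkvc] -> 13 lines: eelhu hiqth bvm latzs shat jfhsw caps ynthk bhmo qiaxi fkvc jtjp itlxw
Hunk 5: at line 5 remove [caps] add [zqtnc] -> 13 lines: eelhu hiqth bvm latzs shat jfhsw zqtnc ynthk bhmo qiaxi fkvc jtjp itlxw
Hunk 6: at line 9 remove [qiaxi,fkvc] add [akqk] -> 12 lines: eelhu hiqth bvm latzs shat jfhsw zqtnc ynthk bhmo akqk jtjp itlxw
Final line count: 12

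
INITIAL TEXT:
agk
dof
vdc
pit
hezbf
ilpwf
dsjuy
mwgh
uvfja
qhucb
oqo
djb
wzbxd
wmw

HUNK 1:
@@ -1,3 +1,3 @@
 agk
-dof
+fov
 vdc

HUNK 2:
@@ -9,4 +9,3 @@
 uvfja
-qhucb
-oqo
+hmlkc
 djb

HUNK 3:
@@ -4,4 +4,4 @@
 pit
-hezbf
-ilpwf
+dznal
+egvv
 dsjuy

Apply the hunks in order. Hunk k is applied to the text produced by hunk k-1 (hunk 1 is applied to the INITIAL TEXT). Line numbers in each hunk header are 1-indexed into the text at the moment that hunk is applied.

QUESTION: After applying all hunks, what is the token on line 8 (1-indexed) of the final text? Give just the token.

Answer: mwgh

Derivation:
Hunk 1: at line 1 remove [dof] add [fov] -> 14 lines: agk fov vdc pit hezbf ilpwf dsjuy mwgh uvfja qhucb oqo djb wzbxd wmw
Hunk 2: at line 9 remove [qhucb,oqo] add [hmlkc] -> 13 lines: agk fov vdc pit hezbf ilpwf dsjuy mwgh uvfja hmlkc djb wzbxd wmw
Hunk 3: at line 4 remove [hezbf,ilpwf] add [dznal,egvv] -> 13 lines: agk fov vdc pit dznal egvv dsjuy mwgh uvfja hmlkc djb wzbxd wmw
Final line 8: mwgh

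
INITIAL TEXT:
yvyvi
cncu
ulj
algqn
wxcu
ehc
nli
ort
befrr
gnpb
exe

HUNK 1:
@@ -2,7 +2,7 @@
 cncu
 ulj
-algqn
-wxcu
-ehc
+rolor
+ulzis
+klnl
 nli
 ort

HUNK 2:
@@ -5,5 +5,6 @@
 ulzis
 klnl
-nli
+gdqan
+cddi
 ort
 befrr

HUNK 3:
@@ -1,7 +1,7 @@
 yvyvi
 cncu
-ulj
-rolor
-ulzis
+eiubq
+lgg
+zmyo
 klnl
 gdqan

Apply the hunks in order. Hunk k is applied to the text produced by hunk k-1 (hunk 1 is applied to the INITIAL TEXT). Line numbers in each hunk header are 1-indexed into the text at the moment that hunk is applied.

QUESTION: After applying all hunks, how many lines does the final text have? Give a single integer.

Answer: 12

Derivation:
Hunk 1: at line 2 remove [algqn,wxcu,ehc] add [rolor,ulzis,klnl] -> 11 lines: yvyvi cncu ulj rolor ulzis klnl nli ort befrr gnpb exe
Hunk 2: at line 5 remove [nli] add [gdqan,cddi] -> 12 lines: yvyvi cncu ulj rolor ulzis klnl gdqan cddi ort befrr gnpb exe
Hunk 3: at line 1 remove [ulj,rolor,ulzis] add [eiubq,lgg,zmyo] -> 12 lines: yvyvi cncu eiubq lgg zmyo klnl gdqan cddi ort befrr gnpb exe
Final line count: 12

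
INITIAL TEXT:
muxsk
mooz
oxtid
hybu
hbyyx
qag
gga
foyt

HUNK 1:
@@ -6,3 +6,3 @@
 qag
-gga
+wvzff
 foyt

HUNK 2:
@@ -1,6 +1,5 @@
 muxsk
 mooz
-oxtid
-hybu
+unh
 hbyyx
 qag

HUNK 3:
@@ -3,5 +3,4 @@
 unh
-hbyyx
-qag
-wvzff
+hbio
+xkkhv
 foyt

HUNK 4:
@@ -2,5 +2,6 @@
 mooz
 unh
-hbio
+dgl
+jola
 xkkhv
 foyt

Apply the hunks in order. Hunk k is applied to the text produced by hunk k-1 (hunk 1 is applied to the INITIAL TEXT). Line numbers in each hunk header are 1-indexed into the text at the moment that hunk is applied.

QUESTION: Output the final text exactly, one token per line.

Answer: muxsk
mooz
unh
dgl
jola
xkkhv
foyt

Derivation:
Hunk 1: at line 6 remove [gga] add [wvzff] -> 8 lines: muxsk mooz oxtid hybu hbyyx qag wvzff foyt
Hunk 2: at line 1 remove [oxtid,hybu] add [unh] -> 7 lines: muxsk mooz unh hbyyx qag wvzff foyt
Hunk 3: at line 3 remove [hbyyx,qag,wvzff] add [hbio,xkkhv] -> 6 lines: muxsk mooz unh hbio xkkhv foyt
Hunk 4: at line 2 remove [hbio] add [dgl,jola] -> 7 lines: muxsk mooz unh dgl jola xkkhv foyt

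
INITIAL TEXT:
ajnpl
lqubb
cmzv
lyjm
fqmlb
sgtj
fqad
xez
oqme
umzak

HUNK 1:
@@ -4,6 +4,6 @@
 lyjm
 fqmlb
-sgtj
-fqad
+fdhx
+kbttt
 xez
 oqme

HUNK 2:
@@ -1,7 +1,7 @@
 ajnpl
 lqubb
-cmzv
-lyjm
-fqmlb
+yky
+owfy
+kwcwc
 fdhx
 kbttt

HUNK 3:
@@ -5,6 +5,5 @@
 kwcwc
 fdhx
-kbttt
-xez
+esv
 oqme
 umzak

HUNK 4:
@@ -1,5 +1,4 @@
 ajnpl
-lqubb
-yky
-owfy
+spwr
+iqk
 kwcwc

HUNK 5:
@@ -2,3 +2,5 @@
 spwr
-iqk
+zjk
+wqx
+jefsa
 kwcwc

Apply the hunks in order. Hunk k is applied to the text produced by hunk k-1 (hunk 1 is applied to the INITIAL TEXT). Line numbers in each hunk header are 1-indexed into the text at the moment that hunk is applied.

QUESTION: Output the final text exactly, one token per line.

Hunk 1: at line 4 remove [sgtj,fqad] add [fdhx,kbttt] -> 10 lines: ajnpl lqubb cmzv lyjm fqmlb fdhx kbttt xez oqme umzak
Hunk 2: at line 1 remove [cmzv,lyjm,fqmlb] add [yky,owfy,kwcwc] -> 10 lines: ajnpl lqubb yky owfy kwcwc fdhx kbttt xez oqme umzak
Hunk 3: at line 5 remove [kbttt,xez] add [esv] -> 9 lines: ajnpl lqubb yky owfy kwcwc fdhx esv oqme umzak
Hunk 4: at line 1 remove [lqubb,yky,owfy] add [spwr,iqk] -> 8 lines: ajnpl spwr iqk kwcwc fdhx esv oqme umzak
Hunk 5: at line 2 remove [iqk] add [zjk,wqx,jefsa] -> 10 lines: ajnpl spwr zjk wqx jefsa kwcwc fdhx esv oqme umzak

Answer: ajnpl
spwr
zjk
wqx
jefsa
kwcwc
fdhx
esv
oqme
umzak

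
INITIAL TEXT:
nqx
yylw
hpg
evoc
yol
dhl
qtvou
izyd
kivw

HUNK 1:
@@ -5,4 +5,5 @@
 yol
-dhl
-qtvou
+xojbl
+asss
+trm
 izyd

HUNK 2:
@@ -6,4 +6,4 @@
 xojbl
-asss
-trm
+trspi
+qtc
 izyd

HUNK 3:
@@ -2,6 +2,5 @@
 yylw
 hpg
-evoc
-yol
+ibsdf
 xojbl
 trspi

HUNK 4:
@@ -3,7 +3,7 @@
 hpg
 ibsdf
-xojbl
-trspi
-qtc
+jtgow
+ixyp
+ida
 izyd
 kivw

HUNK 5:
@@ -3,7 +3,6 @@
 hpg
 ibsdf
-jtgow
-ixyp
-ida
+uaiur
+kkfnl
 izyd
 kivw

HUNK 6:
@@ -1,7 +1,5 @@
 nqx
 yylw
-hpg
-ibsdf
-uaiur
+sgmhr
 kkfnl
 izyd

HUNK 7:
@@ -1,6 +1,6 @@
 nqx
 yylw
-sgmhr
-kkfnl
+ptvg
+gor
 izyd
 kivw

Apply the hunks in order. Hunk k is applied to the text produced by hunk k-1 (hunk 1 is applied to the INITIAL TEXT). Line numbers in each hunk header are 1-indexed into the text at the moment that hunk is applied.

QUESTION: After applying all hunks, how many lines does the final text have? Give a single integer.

Hunk 1: at line 5 remove [dhl,qtvou] add [xojbl,asss,trm] -> 10 lines: nqx yylw hpg evoc yol xojbl asss trm izyd kivw
Hunk 2: at line 6 remove [asss,trm] add [trspi,qtc] -> 10 lines: nqx yylw hpg evoc yol xojbl trspi qtc izyd kivw
Hunk 3: at line 2 remove [evoc,yol] add [ibsdf] -> 9 lines: nqx yylw hpg ibsdf xojbl trspi qtc izyd kivw
Hunk 4: at line 3 remove [xojbl,trspi,qtc] add [jtgow,ixyp,ida] -> 9 lines: nqx yylw hpg ibsdf jtgow ixyp ida izyd kivw
Hunk 5: at line 3 remove [jtgow,ixyp,ida] add [uaiur,kkfnl] -> 8 lines: nqx yylw hpg ibsdf uaiur kkfnl izyd kivw
Hunk 6: at line 1 remove [hpg,ibsdf,uaiur] add [sgmhr] -> 6 lines: nqx yylw sgmhr kkfnl izyd kivw
Hunk 7: at line 1 remove [sgmhr,kkfnl] add [ptvg,gor] -> 6 lines: nqx yylw ptvg gor izyd kivw
Final line count: 6

Answer: 6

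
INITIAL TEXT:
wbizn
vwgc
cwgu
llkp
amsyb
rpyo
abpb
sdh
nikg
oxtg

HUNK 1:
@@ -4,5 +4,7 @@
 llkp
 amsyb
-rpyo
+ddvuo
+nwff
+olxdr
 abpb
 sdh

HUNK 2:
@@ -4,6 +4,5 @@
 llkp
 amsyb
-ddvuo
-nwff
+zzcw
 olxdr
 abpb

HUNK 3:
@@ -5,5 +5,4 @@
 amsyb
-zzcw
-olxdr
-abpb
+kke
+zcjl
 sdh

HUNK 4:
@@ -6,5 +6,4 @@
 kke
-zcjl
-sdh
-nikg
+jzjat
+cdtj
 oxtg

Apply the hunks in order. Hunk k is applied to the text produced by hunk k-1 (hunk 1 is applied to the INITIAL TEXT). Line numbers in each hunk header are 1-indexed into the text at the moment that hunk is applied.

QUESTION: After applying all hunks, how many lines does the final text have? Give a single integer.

Hunk 1: at line 4 remove [rpyo] add [ddvuo,nwff,olxdr] -> 12 lines: wbizn vwgc cwgu llkp amsyb ddvuo nwff olxdr abpb sdh nikg oxtg
Hunk 2: at line 4 remove [ddvuo,nwff] add [zzcw] -> 11 lines: wbizn vwgc cwgu llkp amsyb zzcw olxdr abpb sdh nikg oxtg
Hunk 3: at line 5 remove [zzcw,olxdr,abpb] add [kke,zcjl] -> 10 lines: wbizn vwgc cwgu llkp amsyb kke zcjl sdh nikg oxtg
Hunk 4: at line 6 remove [zcjl,sdh,nikg] add [jzjat,cdtj] -> 9 lines: wbizn vwgc cwgu llkp amsyb kke jzjat cdtj oxtg
Final line count: 9

Answer: 9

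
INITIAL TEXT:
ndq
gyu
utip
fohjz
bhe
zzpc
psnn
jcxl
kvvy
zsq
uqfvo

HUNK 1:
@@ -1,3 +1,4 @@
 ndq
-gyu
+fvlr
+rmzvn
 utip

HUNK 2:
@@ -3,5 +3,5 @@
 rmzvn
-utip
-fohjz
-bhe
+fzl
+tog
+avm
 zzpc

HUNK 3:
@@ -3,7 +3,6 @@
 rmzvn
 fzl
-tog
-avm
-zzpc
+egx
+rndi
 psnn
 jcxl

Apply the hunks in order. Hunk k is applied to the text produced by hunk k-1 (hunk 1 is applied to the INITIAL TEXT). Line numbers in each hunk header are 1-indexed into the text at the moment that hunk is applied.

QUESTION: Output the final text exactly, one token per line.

Answer: ndq
fvlr
rmzvn
fzl
egx
rndi
psnn
jcxl
kvvy
zsq
uqfvo

Derivation:
Hunk 1: at line 1 remove [gyu] add [fvlr,rmzvn] -> 12 lines: ndq fvlr rmzvn utip fohjz bhe zzpc psnn jcxl kvvy zsq uqfvo
Hunk 2: at line 3 remove [utip,fohjz,bhe] add [fzl,tog,avm] -> 12 lines: ndq fvlr rmzvn fzl tog avm zzpc psnn jcxl kvvy zsq uqfvo
Hunk 3: at line 3 remove [tog,avm,zzpc] add [egx,rndi] -> 11 lines: ndq fvlr rmzvn fzl egx rndi psnn jcxl kvvy zsq uqfvo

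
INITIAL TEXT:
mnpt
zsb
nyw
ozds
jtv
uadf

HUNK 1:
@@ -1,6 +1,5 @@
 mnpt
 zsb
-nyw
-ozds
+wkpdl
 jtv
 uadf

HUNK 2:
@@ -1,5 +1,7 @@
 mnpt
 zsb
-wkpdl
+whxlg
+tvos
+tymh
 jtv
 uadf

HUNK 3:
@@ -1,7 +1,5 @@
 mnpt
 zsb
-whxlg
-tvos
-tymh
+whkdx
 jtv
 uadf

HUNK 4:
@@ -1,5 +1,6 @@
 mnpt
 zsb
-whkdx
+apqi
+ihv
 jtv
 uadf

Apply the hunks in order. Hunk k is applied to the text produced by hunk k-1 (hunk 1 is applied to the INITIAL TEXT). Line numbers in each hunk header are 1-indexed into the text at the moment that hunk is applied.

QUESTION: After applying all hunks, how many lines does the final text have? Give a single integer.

Hunk 1: at line 1 remove [nyw,ozds] add [wkpdl] -> 5 lines: mnpt zsb wkpdl jtv uadf
Hunk 2: at line 1 remove [wkpdl] add [whxlg,tvos,tymh] -> 7 lines: mnpt zsb whxlg tvos tymh jtv uadf
Hunk 3: at line 1 remove [whxlg,tvos,tymh] add [whkdx] -> 5 lines: mnpt zsb whkdx jtv uadf
Hunk 4: at line 1 remove [whkdx] add [apqi,ihv] -> 6 lines: mnpt zsb apqi ihv jtv uadf
Final line count: 6

Answer: 6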